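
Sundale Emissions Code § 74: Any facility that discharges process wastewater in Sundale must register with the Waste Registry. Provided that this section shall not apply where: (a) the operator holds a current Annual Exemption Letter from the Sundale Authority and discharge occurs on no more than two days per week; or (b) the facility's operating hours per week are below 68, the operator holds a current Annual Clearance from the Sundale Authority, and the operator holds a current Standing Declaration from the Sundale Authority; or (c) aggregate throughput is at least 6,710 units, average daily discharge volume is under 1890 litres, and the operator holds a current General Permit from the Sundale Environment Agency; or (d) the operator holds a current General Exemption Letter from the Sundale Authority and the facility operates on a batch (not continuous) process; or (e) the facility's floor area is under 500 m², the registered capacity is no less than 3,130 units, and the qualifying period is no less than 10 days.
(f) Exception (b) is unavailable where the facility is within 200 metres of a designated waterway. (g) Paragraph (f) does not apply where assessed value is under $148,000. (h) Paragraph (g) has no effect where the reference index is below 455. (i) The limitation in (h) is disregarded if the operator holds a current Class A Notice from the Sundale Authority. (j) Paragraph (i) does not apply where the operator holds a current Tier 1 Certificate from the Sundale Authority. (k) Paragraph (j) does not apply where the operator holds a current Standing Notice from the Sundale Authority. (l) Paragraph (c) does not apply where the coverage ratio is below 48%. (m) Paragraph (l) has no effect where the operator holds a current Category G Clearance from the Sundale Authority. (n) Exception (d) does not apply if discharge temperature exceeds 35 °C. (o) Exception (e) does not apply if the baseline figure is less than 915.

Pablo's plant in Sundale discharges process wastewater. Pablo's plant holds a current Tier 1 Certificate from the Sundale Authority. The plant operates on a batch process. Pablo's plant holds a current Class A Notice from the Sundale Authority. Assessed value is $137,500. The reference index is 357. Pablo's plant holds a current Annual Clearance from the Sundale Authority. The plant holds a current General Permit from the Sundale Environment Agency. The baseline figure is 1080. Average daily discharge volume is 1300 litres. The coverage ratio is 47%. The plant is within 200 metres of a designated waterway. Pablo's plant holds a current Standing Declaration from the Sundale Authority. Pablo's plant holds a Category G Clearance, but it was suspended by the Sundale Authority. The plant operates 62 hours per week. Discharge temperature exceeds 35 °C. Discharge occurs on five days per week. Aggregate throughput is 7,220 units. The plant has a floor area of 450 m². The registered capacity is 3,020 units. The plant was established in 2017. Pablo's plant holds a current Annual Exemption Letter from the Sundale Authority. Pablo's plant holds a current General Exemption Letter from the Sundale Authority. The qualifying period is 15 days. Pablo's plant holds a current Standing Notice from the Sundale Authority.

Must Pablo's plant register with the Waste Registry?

Exception (a) requires that discharge occurs on no more than two days per week; but discharge occurs on five days per week, so (a) is unavailable.
Exception (b): the facility's operating hours per week are 62, below the 68 limit; a current Annual Clearance is held; a current Standing Declaration is held — every condition holds. Applying paragraphs (f)–(k): (f) applies (the plant is within 200 m of a designated waterway), but is overridden by (g): (g) applies — assessed value is $137,500, under the $148,000 limit. (h) is triggered (the reference index is 357, below the 455 limit), but is itself disapplied by (i): (i) applies — a current Class A Notice is held. (j) would limit (i) — a current Tier 1 Certificate is held — but (k) sets (j) aside: (k) operates against (j): a current Standing Notice is held. Exception (b) stands.
Exception (c): aggregate throughput is 7,220 units, meeting the 6,710 units threshold; average daily discharge volume is 1300 litres, under the 1890 litres limit; a current General Permit is held — every condition holds. However, paragraphs (l)–(m) must be considered: (l) operates against (c): the coverage ratio is 47%, below the 48% limit. (m), which would lift (l), is inapplicable — no current Category G Clearance is held. (c) is therefore removed.
Exception (d): a current General Exemption Letter is held; the facility operates on a batch process — every condition holds. But applying paragraph (n): (n) operates against (d): discharge temperature exceeds 35 °C. (d) is therefore removed.
Exception (e) does not apply: the registered capacity is 3,020 units, short of 3,130 units.

No — exception (b) applies; Pablo's plant is not required to register with the Waste Registry.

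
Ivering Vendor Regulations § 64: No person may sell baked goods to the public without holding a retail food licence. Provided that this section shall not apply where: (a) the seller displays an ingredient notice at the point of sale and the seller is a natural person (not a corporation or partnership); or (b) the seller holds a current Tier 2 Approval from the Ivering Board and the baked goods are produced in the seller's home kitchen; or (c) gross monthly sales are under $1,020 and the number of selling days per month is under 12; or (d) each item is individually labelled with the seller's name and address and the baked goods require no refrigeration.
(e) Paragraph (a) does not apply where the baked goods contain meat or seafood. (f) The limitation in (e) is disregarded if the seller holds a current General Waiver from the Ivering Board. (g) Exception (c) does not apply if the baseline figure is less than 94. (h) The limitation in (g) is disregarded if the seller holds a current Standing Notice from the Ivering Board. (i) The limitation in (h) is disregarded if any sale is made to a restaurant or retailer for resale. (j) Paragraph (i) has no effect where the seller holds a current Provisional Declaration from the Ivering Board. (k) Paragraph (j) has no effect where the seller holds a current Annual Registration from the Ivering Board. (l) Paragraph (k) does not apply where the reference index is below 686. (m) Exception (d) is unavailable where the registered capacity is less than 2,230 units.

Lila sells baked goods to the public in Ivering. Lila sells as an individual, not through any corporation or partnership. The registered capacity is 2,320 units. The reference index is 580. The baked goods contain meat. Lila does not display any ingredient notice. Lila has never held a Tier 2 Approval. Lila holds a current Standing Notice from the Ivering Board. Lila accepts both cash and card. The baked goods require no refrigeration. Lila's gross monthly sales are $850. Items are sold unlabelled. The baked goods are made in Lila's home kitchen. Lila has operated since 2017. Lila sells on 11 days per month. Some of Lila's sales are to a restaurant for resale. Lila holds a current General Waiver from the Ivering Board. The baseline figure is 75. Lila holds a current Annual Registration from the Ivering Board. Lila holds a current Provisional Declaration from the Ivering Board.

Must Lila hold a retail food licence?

Exception (a) does not apply: no ingredient notice is displayed.
Exception (b) does not apply: the Tier 2 Approval is not current.
Exception (c)'s conditions are all satisfied: gross monthly sales are $850, under the $1,020 limit; the number of selling days per month is 11, under the 12 limit. Applying paragraphs (g)–(l): (g) would limit (c) — the baseline figure is 75, less than the 94 limit — but (h) sets (g) aside: (h) applies — a current Standing Notice is held. (i) is triggered (some sales are to a restaurant for resale), but is itself disapplied by (j): (j) applies — a current Provisional Declaration is held. (k) would limit (j) — a current Annual Registration is held — but (l) sets (k) aside: (l) operates against (k): the reference index is 580, below the 686 limit. (c) remains available.
Exception (d) fails — items are sold unlabelled.

No — exception (c) applies; Lila is not required to hold a retail food licence.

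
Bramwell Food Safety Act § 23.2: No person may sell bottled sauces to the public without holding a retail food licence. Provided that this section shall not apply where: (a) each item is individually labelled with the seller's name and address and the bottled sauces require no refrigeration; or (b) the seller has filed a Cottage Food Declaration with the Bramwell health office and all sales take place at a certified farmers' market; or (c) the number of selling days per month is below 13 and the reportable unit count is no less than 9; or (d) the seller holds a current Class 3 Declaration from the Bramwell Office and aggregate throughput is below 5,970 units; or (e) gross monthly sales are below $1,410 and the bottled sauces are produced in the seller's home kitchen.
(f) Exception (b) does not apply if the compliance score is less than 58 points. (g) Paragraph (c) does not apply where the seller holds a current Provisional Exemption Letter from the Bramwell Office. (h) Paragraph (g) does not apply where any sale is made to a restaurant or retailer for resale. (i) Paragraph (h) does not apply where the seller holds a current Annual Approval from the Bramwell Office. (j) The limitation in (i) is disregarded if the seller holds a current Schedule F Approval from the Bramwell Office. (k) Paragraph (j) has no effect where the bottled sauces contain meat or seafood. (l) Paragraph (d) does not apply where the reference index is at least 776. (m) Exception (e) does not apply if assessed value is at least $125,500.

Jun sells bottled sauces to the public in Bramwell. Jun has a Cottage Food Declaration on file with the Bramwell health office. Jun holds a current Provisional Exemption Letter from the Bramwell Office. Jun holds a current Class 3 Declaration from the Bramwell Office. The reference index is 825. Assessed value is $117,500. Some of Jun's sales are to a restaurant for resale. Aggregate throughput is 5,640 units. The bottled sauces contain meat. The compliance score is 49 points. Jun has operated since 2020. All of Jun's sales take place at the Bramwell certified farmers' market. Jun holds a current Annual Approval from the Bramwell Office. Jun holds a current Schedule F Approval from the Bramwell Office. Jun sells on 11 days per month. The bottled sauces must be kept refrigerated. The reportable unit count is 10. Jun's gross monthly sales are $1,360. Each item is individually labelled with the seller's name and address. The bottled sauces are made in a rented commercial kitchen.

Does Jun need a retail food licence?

Yes — Jun must hold a retail food licence.

Exception (a) fails — the bottled sauces require refrigeration.
Exception (b)'s conditions are all satisfied: a Cottage Food Declaration is on file; all sales are at a certified farmers' market. But applying paragraph (f): (f) is triggered — the compliance score is 49 points, less than the 58 points limit. (b) is therefore removed.
Exception (c): the number of selling days per month is 11, below the 13 limit; the reportable unit count is 10, meeting the 9 threshold — every condition holds. Turning to paragraphs (g)–(k): (g) operates against (c): a current Provisional Exemption Letter is held. (h) would limit (g) — some sales are to a restaurant for resale — but (i) sets (h) aside: (i) operates against (h): a current Annual Approval is held. (j) would limit (i) — a current Schedule F Approval is held — but (k) sets (j) aside: (k) operates — the bottled sauces contain meat. (c) is therefore removed.
Exception (d)'s conditions are all satisfied: a current Class 3 Declaration is held; aggregate throughput is 5,640 units, below the 5,970 units limit. But: (l) operates against (d): the reference index is 825, meeting the 776 threshold. (d) is therefore removed.
Exception (e) fails — the bottled sauces are made in a commercial kitchen, not a home kitchen.
No exception displaces § 23.2.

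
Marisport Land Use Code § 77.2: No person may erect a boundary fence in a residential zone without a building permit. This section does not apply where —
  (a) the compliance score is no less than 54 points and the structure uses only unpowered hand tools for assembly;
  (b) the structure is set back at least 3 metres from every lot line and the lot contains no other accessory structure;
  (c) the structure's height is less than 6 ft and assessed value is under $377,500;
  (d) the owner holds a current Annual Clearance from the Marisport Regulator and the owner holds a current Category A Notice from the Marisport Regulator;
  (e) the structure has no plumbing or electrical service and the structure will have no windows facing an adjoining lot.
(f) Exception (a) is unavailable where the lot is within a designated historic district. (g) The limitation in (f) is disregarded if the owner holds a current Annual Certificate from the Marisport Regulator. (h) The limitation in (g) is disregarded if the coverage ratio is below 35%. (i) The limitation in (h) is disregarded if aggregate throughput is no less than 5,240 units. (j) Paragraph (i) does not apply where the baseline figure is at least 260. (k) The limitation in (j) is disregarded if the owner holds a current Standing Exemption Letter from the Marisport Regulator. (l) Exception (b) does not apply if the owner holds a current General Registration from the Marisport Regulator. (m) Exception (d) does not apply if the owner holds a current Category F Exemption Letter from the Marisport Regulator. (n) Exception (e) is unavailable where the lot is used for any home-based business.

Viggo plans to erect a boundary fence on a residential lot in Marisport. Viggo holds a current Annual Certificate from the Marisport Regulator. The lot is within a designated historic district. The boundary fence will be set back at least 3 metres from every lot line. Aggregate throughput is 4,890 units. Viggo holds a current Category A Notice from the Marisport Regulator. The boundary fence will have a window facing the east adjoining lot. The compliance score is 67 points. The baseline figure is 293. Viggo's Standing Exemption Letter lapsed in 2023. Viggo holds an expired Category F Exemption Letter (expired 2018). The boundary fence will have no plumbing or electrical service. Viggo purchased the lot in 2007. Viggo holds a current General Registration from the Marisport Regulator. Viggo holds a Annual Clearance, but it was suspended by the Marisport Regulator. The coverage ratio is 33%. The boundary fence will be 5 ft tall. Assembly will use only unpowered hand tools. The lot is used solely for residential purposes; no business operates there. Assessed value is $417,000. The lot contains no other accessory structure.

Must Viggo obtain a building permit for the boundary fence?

Yes — Viggo must obtain a building permit.

Exception (a) is satisfied on its face — the compliance score is 67 points, meeting the 54 points threshold; assembly uses only hand tools. However, paragraphs (f)–(k) must be considered: (f) is triggered — the lot is in a historic district. (g) is triggered (a current Annual Certificate is held), but is set aside by (h): (h) operates against (g): the coverage ratio is 33%, below the 35% limit. (i) is not engaged (aggregate throughput is 4,890 units, short of 5,240 units), so (h) stands. Exception (a) does not apply.
Exception (b) is satisfied on its face — the setback is at least 3 m on every side; the lot has no other accessory structure. However, paragraph (l) must be considered: (l) is engaged — a current General Registration is held. Exception (b) does not apply.
Exception (c) requires that assessed value is under $377,500; but assessed value is $417,000, not under $377,500, so (c) is unavailable.
Exception (d) fails — there is no Annual Clearance in force.
Exception (e) does not apply: a window faces an adjoining lot.
No exception applies. The general rule governs.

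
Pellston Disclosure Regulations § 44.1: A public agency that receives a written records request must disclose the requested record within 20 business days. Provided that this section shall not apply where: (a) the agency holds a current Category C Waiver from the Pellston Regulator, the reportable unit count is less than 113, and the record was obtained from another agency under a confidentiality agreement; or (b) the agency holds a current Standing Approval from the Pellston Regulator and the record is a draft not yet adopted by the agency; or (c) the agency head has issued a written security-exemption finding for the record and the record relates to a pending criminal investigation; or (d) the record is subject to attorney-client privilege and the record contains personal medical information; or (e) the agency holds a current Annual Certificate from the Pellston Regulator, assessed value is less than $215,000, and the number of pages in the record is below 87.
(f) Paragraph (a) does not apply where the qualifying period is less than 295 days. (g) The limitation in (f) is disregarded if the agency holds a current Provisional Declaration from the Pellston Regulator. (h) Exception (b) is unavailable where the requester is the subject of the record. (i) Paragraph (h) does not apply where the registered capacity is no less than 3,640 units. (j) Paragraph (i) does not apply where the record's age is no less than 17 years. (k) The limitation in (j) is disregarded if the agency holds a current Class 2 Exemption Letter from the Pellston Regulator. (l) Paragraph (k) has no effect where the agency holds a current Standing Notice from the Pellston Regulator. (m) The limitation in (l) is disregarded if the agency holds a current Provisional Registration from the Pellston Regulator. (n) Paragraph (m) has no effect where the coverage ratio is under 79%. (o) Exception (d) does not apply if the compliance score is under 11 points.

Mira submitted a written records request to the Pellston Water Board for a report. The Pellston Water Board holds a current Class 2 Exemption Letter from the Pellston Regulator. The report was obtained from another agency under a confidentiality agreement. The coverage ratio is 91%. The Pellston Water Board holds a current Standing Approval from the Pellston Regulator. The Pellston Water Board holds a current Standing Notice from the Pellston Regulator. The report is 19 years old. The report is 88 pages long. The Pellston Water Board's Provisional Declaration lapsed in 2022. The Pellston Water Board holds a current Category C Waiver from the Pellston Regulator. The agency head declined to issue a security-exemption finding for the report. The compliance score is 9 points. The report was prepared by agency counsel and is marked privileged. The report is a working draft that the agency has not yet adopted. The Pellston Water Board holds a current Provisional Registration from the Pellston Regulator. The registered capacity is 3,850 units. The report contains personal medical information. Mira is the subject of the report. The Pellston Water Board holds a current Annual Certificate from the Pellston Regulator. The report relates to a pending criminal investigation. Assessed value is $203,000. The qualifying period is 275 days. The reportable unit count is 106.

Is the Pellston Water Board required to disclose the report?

All of (a)'s requirements are met (a current Category C Waiver is held; the reportable unit count is 106, less than the 113 limit; the report was obtained under a confidentiality agreement). Turning to paragraphs (f)–(g): (f) operates — the qualifying period is 275 days, less than the 295 days limit. (g) is not triggered (there is no Provisional Declaration in force), so (f) stands. So (a) is unavailable.
All of (b)'s requirements are met (a current Standing Approval is held; the report is an unadopted draft). Considering the limiting provisions: (h) applies (Mira is the subject of the report), but is set aside by (i): (i) is triggered — the registered capacity is 3,850 units, meeting the 3,640 units threshold. (j) would limit (i) — the record's age is 19 years, meeting the 17 years threshold — but (k) sets (j) aside: (k) operates against (j): a current Class 2 Exemption Letter is held. (l) would limit (k) — a current Standing Notice is held — but (m) sets (l) aside: (m) applies — a current Provisional Registration is held. (n), which would lift (m), is not engaged — the coverage ratio is 91%, not under 79%. (b) remains available.
Exception (c) requires that the agency head has issued a written security-exemption finding for the record; but the agency head declined to issue a security-exemption finding, so (c) is unavailable.
Exception (d)'s conditions are all satisfied: the report is privileged; the report contains personal medical information. Turning to paragraph (o): (o) operates against (d): the compliance score is 9 points, under the 11 points limit. (d) is therefore removed.
Exception (e) does not apply: the number of pages in the record is 88, not below 87.

No — exception (b) applies; the Pellston Water Board is not required to disclose the report.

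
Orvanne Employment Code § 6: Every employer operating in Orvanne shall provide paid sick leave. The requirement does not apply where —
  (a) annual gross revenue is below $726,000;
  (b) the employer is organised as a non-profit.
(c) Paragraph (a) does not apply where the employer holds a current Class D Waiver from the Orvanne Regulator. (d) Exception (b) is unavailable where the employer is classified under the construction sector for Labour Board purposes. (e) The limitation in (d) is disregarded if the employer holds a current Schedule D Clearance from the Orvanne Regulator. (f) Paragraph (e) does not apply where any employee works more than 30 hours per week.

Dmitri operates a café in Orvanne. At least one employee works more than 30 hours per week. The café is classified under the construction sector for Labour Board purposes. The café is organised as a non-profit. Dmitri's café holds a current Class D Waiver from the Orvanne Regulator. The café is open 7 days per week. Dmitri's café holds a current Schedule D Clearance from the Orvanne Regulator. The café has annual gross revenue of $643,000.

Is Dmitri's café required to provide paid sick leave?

All of (a)'s requirements are met (annual gross revenue is $643,000, below the $726,000 limit). However, paragraph (c) must be considered: (c) operates against (a): a current Class D Waiver is held. So (a) is unavailable.
All of (b)'s requirements are met (the employer is a non-profit). However, paragraphs (d)–(f) must be considered: (d) is engaged — the café is classified under the construction sector. (e) would limit (d) — a current Schedule D Clearance is held — but (f) sets (e) aside: (f) operates against (e): at least one employee exceeds 30 hours/week. Exception (b) does not apply.
Every exception is unavailable, so the rule governs.

Yes — Dmitri's café must provide paid sick leave.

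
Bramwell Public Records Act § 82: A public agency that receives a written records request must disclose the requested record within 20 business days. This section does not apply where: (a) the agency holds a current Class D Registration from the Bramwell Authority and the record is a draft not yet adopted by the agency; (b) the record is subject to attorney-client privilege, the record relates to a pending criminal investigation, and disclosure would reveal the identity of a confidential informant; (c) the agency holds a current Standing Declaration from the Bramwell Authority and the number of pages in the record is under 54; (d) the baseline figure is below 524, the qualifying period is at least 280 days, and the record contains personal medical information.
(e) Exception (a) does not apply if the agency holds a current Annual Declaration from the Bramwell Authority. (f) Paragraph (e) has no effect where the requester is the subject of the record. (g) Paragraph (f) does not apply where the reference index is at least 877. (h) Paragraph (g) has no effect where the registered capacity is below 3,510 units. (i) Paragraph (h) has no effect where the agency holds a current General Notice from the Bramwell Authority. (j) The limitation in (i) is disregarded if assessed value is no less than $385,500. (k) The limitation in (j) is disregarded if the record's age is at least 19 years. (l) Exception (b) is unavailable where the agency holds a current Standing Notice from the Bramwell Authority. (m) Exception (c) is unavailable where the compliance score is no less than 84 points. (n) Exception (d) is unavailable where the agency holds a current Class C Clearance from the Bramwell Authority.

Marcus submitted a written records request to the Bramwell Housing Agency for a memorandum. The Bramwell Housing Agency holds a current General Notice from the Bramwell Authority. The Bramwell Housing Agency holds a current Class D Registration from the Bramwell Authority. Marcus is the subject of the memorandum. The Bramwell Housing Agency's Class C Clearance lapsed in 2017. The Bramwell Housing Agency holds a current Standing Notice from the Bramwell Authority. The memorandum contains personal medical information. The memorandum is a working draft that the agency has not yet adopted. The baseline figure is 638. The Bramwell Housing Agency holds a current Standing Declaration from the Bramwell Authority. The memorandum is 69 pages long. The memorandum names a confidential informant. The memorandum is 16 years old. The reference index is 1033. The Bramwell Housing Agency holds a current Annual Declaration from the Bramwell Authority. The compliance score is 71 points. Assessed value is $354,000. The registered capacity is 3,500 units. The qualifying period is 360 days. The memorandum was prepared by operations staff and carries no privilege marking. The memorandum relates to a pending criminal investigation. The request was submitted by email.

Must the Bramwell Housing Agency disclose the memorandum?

Yes — the Bramwell Housing Agency must disclose the memorandum.

Exception (a): a current Class D Registration is held; the memorandum is an unadopted draft — every condition holds. Turning to paragraphs (e)–(k): (e) operates against (a): a current Annual Declaration is held. (f) would limit (e) — Marcus is the subject of the memorandum — but (g) sets (f) aside: (g) operates — the reference index is 1,033, meeting the 877 threshold. (h) is engaged (the registered capacity is 3,500 units, below the 3,510 units limit), but is set aside by (i): (i) applies — a current General Notice is held. (j), which would lift (i), does not operate here — assessed value is $354,000, short of $385,500. Exception (a) does not apply.
Exception (b) requires that the record is subject to attorney-client privilege; but the memorandum carries no privilege marking, so (b) is unavailable.
Exception (c) fails — the number of pages in the record is 69, not under 54.
Exception (d) requires that the baseline figure is below 524; but the baseline figure is 638, not below 524, so (d) is unavailable.
No exception displaces § 82.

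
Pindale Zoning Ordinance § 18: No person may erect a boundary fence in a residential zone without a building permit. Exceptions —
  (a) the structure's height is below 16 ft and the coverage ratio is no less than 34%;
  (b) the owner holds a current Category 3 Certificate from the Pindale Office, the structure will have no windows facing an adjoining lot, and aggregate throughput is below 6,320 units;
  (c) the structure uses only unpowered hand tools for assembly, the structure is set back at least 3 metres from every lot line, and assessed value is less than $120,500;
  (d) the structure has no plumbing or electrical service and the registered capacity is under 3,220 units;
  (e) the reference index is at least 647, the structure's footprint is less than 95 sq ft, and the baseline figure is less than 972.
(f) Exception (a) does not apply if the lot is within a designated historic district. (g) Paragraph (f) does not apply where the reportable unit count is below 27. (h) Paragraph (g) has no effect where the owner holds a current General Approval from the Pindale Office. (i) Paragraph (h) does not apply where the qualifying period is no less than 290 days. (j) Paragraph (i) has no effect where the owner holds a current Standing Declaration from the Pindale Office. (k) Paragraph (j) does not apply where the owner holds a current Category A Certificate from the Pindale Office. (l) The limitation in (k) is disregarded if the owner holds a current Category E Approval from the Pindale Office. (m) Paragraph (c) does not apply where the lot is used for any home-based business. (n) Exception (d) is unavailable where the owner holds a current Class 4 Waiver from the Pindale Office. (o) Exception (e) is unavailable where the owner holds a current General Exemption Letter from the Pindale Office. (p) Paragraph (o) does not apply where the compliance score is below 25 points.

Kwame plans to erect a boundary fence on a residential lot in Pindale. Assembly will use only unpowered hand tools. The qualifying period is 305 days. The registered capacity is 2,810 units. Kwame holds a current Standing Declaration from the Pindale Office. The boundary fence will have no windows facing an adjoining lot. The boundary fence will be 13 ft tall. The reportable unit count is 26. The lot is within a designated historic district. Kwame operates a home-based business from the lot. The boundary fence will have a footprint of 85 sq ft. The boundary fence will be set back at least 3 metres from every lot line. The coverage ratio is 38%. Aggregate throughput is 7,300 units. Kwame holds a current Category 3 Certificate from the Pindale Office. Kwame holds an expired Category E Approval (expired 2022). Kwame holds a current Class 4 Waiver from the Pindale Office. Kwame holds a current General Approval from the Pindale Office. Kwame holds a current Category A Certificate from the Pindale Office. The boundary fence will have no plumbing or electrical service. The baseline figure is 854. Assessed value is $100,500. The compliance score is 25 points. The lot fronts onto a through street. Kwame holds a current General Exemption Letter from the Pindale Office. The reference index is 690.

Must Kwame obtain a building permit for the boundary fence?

No — exception (a) applies; Kwame does not need a building permit.

Exception (a) is satisfied on its face — the structure's height is 13 ft, below the 16 ft limit; the coverage ratio is 38%, meeting the 34% threshold. Under paragraphs (f)–(l): (f) is engaged (the lot is in a historic district), but is itself disapplied by (g): (g) operates against (f): the reportable unit count is 26, below the 27 limit. (h) would limit (g) — a current General Approval is held — but (i) sets (h) aside: (i) operates against (h): the qualifying period is 305 days, meeting the 290 days threshold. (j) would limit (i) — a current Standing Declaration is held — but (k) sets (j) aside: (k) operates against (j): a current Category A Certificate is held. (l), which would lift (k), is not triggered — the Category E Approval is not current. Exception (a) stands.
Exception (b) requires that aggregate throughput is below 6,320 units; but aggregate throughput is 7,300 units, not below 6,320 units, so (b) is unavailable.
All of (c)'s requirements are met (assembly uses only hand tools; the setback is at least 3 m on every side; assessed value is $100,500, less than the $120,500 limit). Turning to paragraph (m): (m) is triggered — a home-based business operates on the lot. Exception (c) does not apply.
All of (d)'s requirements are met (there is no plumbing or electrical service; the registered capacity is 2,810 units, under the 3,220 units limit). Turning to paragraph (n): (n) operates against (d): a current Class 4 Waiver is held. (d) is therefore removed.
Exception (e): the reference index is 690, meeting the 647 threshold; the structure's footprint is 85 sq ft, less than the 95 sq ft limit; the baseline figure is 854, less than the 972 limit — every condition holds. But: (o) operates — a current General Exemption Letter is held. (p) does not operate here (the compliance score is 25 points, not below 25 points), so (o) stands. So (e) is unavailable.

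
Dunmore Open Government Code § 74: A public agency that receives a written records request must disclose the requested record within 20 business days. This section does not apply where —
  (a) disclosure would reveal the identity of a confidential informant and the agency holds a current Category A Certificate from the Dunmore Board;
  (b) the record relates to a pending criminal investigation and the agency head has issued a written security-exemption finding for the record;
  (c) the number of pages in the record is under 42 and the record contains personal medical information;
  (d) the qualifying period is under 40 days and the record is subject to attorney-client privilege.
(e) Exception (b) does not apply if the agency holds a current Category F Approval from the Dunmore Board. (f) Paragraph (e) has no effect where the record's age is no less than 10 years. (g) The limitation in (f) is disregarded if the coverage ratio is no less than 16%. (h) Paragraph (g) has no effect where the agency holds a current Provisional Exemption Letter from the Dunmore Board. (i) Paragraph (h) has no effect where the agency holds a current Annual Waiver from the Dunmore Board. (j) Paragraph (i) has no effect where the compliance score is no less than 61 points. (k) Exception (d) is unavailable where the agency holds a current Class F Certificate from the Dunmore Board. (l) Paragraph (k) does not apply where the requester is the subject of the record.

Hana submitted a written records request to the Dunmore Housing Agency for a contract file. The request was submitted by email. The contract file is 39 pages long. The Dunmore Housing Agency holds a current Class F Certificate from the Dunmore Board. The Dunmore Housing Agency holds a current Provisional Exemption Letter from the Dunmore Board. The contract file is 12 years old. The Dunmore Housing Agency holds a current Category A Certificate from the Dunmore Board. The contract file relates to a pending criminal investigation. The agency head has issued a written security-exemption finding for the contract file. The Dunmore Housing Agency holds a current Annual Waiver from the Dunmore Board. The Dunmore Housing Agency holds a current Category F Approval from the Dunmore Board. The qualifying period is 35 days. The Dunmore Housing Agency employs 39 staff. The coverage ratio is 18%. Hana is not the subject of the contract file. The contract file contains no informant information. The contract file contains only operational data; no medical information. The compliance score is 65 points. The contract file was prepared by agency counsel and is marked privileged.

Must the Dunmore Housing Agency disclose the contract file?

Exception (a) requires that disclosure would reveal the identity of a confidential informant; but the contract file contains no informant information, so (a) is unavailable.
Exception (b): the contract file relates to a pending investigation; a written security-exemption finding has been issued — every condition holds. Considering the limiting provisions: (e) operates (a current Category F Approval is held), but yields to (f): (f) is triggered — the record's age is 12 years, meeting the 10 years threshold. (g) is engaged (the coverage ratio is 18%, meeting the 16% threshold), but yields to (h): (h) is engaged — a current Provisional Exemption Letter is held. (i) applies (a current Annual Waiver is held), but is itself disapplied by (j): (j) operates against (i): the compliance score is 65 points, meeting the 61 points threshold. (b) remains available.
Exception (c) fails — the contract file contains only operational data.
Exception (d) is satisfied on its face — the qualifying period is 35 days, under the 40 days limit; the contract file is privileged. Turning to paragraphs (k)–(l): (k) operates against (d): a current Class F Certificate is held. (l), which would lift (k), is not engaged — Hana is not the subject of the contract file. So (d) is unavailable.

No — exception (b) applies; the Dunmore Housing Agency is not required to disclose the contract file.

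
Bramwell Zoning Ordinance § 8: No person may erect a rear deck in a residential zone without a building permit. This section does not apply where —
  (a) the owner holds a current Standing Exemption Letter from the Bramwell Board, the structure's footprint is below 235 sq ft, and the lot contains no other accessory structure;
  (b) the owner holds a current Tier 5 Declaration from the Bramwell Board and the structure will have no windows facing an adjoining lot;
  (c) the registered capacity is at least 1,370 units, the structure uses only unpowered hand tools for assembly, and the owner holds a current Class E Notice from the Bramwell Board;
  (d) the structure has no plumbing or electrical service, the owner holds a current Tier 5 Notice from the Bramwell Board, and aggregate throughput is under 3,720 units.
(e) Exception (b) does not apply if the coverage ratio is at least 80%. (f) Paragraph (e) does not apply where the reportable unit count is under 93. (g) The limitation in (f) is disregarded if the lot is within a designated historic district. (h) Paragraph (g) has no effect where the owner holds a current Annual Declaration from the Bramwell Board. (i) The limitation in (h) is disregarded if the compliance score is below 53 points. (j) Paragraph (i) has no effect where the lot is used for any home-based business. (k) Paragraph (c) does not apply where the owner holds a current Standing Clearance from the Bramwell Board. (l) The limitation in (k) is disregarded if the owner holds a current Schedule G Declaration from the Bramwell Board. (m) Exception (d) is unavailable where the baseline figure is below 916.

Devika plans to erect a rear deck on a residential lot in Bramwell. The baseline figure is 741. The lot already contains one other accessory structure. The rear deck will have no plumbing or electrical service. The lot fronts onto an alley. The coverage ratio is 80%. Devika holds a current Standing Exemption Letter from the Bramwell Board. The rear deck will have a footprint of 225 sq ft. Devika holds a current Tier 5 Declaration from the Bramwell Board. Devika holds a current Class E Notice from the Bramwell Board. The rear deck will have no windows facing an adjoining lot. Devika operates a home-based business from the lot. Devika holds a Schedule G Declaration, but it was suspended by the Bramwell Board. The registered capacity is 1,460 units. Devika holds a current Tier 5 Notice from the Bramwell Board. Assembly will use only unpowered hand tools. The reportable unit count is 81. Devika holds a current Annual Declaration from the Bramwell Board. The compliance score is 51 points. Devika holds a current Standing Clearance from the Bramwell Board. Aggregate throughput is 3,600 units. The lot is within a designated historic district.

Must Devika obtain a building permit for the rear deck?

No — exception (b) applies; Devika does not need a building permit.

Exception (a) fails — the lot already has another accessory structure.
Exception (b)'s conditions are all satisfied: a current Tier 5 Declaration is held; no windows face an adjoining lot. Applying paragraphs (e)–(j): (e) applies (the coverage ratio is 80%, meeting the 80% threshold), but is set aside by (f): (f) is engaged — the reportable unit count is 81, under the 93 limit. (g) is triggered (the lot is in a historic district), but is itself disapplied by (h): (h) operates against (g): a current Annual Declaration is held. (i) applies (the compliance score is 51 points, below the 53 points limit), but is itself disapplied by (j): (j) operates against (i): a home-based business operates on the lot. Exception (b) stands.
All of (c)'s requirements are met (the registered capacity is 1,460 units, meeting the 1,370 units threshold; assembly uses only hand tools; a current Class E Notice is held). However, paragraphs (k)–(l) must be considered: (k) operates against (c): a current Standing Clearance is held. (l) is not engaged (no current Schedule G Declaration is held), so (k) stands. (c) is therefore removed.
Exception (d): there is no plumbing or electrical service; a current Tier 5 Notice is held; aggregate throughput is 3,600 units, under the 3,720 units limit — every condition holds. But: (m) applies — the baseline figure is 741, below the 916 limit. So (d) is unavailable.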